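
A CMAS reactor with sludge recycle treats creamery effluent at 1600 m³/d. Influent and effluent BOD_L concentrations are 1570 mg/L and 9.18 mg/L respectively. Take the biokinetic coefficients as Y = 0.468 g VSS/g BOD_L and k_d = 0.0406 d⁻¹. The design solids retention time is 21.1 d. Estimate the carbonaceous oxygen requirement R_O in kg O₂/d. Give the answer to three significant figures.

Observed yield with endogenous decay: Y_obs = Y / (1 + k_d·θ_c) = 0.468 / (1 + 0.0406 × 21.1) = 0.468 / 1.857 = 0.2521 g VSS/g BOD_L.
Substrate removed = Q·(S₀ − S) = 1600 m³/d × (1570 − 9.18) g/m³ = 2.5×10^6 g/d = 2497 kg/d.
Net sludge production P_X = 0.2521 × 2497 = 629.5 kg VSS/d.
R_O = Q·(S₀ − S) − 1.42·P_X = 2497 − 1.42 × 629.5 = 1603 kg O₂/d.

R_O ≈ 1600 kg O₂/d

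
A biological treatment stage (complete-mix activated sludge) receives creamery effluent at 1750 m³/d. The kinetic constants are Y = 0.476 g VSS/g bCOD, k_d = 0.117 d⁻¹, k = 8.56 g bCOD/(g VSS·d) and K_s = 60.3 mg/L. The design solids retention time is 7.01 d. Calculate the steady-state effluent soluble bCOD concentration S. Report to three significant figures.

S ≈ 4.10 mg/L

Effluent substrate depends only on kinetics and SRT: S = K_s(1 + k_d θ_c) / [θ_c(Yk − k_d) − 1] = 60.3 × (1 + 0.117 × 7.01) / [7.01 × (0.476 × 8.56 − 0.117) − 1] = 109.8 / 26.74 = 4.104 mg/L.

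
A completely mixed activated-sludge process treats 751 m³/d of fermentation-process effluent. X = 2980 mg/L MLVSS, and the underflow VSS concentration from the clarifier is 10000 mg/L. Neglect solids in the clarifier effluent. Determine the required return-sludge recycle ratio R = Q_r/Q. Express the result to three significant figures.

R ≈ 0.425

Solids balance on the clarifier gives (1+R)X = R·X_r, so R = X/(X_r − X) = 2980 / (10000 − 2980) = 0.4245.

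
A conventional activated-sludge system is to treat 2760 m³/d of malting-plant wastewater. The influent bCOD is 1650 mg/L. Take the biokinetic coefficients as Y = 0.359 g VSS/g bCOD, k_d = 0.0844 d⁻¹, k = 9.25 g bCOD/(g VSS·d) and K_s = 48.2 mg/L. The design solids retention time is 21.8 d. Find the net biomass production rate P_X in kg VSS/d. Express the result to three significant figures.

P_X ≈ 575 kg VSS/d

From the Monod/SRT balance for a CMAS, S = K_s·(1+k_d θ_c)/[θ_c·(Y k − k_d) − 1] = 48.2 × (1 + 0.0844 × 21.8) / [21.8 × (0.359 × 9.25 − 0.0844) − 1] = 136.9 / 69.55 = 1.968 mg/L.
Observed yield with endogenous decay: Y_obs = Y / (1 + k_d·θ_c) = 0.359 / (1 + 0.0844 × 21.8) = 0.359 / 2.840 = 0.1264 g VSS/g bCOD.
Substrate removed = Q·(S₀ − S) = 2760 m³/d × (1650 − 1.97) g/m³ = 4.55×10^6 g/d = 4549 kg/d.
Biomass produced: P_X = Y_obs·Q·ΔS = 0.1264 × 4549 ≈ 575.0 kg VSS/d.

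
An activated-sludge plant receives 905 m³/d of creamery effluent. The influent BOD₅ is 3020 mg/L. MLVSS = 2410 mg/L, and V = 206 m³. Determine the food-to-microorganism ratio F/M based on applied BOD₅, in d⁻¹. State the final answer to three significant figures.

F/M ≈ 5.51 d⁻¹

Food-to-microorganism ratio F/M = Q S₀ / (V X) = 905 × 3020 / (206.0 × 2410) = 5.505 d⁻¹.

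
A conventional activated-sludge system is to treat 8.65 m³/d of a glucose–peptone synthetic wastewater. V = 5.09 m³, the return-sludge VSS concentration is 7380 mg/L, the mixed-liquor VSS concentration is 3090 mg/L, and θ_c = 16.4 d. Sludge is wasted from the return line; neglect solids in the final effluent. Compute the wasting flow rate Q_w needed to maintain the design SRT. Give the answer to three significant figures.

Q_w ≈ 0.130 m³/d

θ_c = V·X/(Q_w·X_r) when wasting from the recycle, so Q_w = V·X/(θ_c·X_r) = 5.090 × 3090 / (16.4 × 7380) = 0.1299 m³/d.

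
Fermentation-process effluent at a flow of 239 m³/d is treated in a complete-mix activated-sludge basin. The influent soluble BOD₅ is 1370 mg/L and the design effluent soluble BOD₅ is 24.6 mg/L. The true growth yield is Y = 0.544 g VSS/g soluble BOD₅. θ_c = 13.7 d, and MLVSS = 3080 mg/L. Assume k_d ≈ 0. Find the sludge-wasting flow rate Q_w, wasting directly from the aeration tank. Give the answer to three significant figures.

V·X = Y·Q·ΔS·θ_c gives V = 0.544 × 239 × (1370 − 24.6) × 13.7 / 3080 = 778.1 m³.
For wasting at MLVSS concentration, Q_w = V/θ_c = 778.1/13.7 = 56.79 m³/d.

Q_w ≈ 56.8 m³/d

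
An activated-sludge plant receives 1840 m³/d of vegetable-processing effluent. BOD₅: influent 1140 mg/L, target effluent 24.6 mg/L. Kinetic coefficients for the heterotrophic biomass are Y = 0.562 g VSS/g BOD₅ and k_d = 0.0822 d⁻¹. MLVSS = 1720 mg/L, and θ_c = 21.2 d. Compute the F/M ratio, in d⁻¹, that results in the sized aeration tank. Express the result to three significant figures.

F/M ≈ 0.235 d⁻¹

From the SRT design equation V = Y Q (S₀−S) θ_c / [X (1 + k_d θ_c)] = 0.562 × 1840 × (1140 − 24.6) × 21.2 / [1720 × (1 + 0.0822 × 21.2)] = 2.45×10^7 / 4717 = 5184 m³.
F/M = applied load / biomass = Q·S₀/(V·X) = 1840 × 1140 / (5184 × 1720) = 0.2353 d⁻¹.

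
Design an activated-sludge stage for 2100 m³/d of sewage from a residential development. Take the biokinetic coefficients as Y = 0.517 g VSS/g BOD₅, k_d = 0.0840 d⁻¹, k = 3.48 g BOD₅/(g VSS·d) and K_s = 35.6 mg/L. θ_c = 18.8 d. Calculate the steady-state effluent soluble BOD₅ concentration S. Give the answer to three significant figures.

Effluent substrate depends only on kinetics and SRT: S = K_s(1 + k_d θ_c) / [θ_c(Yk − k_d) − 1] = 35.6 × (1 + 0.0840 × 18.8) / [18.8 × (0.517 × 3.48 − 0.0840) − 1] = 91.82 / 31.25 = 2.939 mg/L.

S ≈ 2.94 mg/L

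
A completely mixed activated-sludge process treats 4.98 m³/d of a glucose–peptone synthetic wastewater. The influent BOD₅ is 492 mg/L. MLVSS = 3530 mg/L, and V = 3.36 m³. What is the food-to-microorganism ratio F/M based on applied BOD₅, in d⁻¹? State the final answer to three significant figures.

F/M ≈ 0.207 d⁻¹

Food-to-microorganism ratio F/M = Q S₀ / (V X) = 4.98 × 492 / (3.360 × 3530) = 0.2066 d⁻¹.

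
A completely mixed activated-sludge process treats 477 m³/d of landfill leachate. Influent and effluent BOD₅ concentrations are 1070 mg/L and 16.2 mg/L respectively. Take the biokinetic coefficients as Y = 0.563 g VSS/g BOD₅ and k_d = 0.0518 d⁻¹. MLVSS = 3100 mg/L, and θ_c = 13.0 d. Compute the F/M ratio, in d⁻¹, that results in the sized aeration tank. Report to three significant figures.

Steady-state biomass mass balance: V·X·(1 + k_d·θ_c) = Y·Q·(S₀ − S)·θ_c, so V = 0.563 × 477 × (1070 − 16.2) × 13.0 / [3100 × (1 + 0.0518 × 13.0)] = 3.68×10^6 / 5188 = 709.2 m³.
Food-to-microorganism ratio F/M = Q S₀ / (V X) = 477 × 1070 / (709.2 × 3100) = 0.2322 d⁻¹.

F/M ≈ 0.232 d⁻¹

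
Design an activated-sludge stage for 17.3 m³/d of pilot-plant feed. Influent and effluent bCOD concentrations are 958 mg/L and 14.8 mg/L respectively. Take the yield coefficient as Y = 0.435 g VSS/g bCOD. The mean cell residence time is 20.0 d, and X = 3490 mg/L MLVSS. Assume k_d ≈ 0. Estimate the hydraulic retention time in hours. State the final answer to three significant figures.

V·X = Y·Q·ΔS·θ_c gives V = 0.435 × 17.3 × (958 − 14.8) × 20.0 / 3490 = 40.68 m³.
HRT = V/Q = 40.68 m³ / 17.3 m³·d⁻¹ = 2.351 d × 24 = 56.43 h.

τ ≈ 56.4 h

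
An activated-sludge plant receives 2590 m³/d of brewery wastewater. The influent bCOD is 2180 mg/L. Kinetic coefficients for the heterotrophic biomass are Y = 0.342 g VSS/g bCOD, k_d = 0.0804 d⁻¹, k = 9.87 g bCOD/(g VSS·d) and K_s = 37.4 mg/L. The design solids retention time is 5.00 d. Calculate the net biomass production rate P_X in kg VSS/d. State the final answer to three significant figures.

Effluent substrate depends only on kinetics and SRT: S = K_s(1 + k_d θ_c) / [θ_c(Yk − k_d) − 1] = 37.4 × (1 + 0.0804 × 5.00) / [5.00 × (0.342 × 9.87 − 0.0804) − 1] = 52.43 / 15.48 = 3.388 mg/L.
Observed yield with endogenous decay: Y_obs = Y / (1 + k_d·θ_c) = 0.342 / (1 + 0.0804 × 5.00) = 0.342 / 1.402 = 0.2439 g VSS/g bCOD.
ΔS = 2180 − 3.39 = 2177 mg/L, so the substrate removal rate is 2590 × 2177/1000 = 5637 kg bCOD/d.
So the net sludge growth is P_X = 0.2439 × 5637 = 1375 kg VSS/d.

P_X ≈ 1380 kg VSS/d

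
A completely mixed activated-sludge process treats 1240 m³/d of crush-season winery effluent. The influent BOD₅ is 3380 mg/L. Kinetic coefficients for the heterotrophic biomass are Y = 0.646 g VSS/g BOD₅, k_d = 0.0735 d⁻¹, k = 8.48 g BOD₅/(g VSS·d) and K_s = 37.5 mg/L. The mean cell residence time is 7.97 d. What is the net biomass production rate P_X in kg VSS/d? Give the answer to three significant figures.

For a completely mixed reactor with recycle the Lawrence–McCarty relation gives S = K_s·(1 + k_d·θ_c) / [θ_c·(Y·k − k_d) − 1] = 37.5 × (1 + 0.0735 × 7.97) / [7.97 × (0.646 × 8.48 − 0.0735) − 1] = 59.47 / 42.07 = 1.413 mg/L.
Observed yield with endogenous decay: Y_obs = Y / (1 + k_d·θ_c) = 0.646 / (1 + 0.0735 × 7.97) = 0.646 / 1.586 = 0.4074 g VSS/g BOD₅.
Mass of BOD₅ removed per day: Q(S₀ − S) = 1240 × 3379 g/m³ = 4189 kg/d.
Biomass produced: P_X = Y_obs·Q·ΔS = 0.4074 × 4189 ≈ 1707 kg VSS/d.

P_X ≈ 1710 kg VSS/d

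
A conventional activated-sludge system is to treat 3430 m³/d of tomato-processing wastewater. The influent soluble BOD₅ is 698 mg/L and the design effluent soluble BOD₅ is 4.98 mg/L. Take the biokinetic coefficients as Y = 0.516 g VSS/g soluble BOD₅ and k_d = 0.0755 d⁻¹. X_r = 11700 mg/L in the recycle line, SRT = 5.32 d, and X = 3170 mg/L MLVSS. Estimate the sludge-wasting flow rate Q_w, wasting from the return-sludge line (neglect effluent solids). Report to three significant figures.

Q_w ≈ 74.8 m³/d

From the SRT design equation V = Y Q (S₀−S) θ_c / [X (1 + k_d θ_c)] = 0.516 × 3430 × (698 − 4.98) × 5.32 / [3170 × (1 + 0.0755 × 5.32)] = 6.53×10^6 / 4443 = 1469 m³.
θ_c = V·X/(Q_w·X_r) when wasting from the recycle, so Q_w = V·X/(θ_c·X_r) = 1469 × 3170 / (5.32 × 11700) = 74.79 m³/d.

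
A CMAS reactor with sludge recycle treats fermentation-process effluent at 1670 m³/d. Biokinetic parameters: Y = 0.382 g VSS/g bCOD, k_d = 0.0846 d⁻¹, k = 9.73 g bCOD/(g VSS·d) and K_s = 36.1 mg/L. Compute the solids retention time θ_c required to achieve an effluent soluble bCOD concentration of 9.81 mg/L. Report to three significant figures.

From 1/θ_c = Y·k·S/(K_s + S) − k_d: Y·k·S/(K_s+S) = 0.382 × 9.73 × 9.81 / (36.1 + 9.81) = 0.7942 d⁻¹.
θ_c = 1/(μ − k_d) = 1/(0.7942 − 0.0846) = 1/0.7096 = 1.409 d.

θ_c ≈ 1.41 d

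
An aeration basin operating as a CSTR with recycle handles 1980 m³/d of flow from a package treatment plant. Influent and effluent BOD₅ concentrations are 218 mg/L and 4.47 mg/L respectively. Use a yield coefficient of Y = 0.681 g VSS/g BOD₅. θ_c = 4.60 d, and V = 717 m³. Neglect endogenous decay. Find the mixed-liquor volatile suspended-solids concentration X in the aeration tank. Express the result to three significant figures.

From V·X = Y·Q·(S₀ − S)·θ_c (decay neglected): X = 0.681 × 1980 × (218 − 4.47) × 4.60 / 717 = 1847 mg/L.

X ≈ 1850 mg/L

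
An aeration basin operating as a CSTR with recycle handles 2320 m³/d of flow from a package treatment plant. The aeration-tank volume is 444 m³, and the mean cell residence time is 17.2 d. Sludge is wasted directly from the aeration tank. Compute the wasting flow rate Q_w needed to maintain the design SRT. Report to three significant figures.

Wasting from the aeration tank: Q_w = V / θ_c = 444.0 / 17.2 = 25.81 m³/d.

Q_w ≈ 25.8 m³/d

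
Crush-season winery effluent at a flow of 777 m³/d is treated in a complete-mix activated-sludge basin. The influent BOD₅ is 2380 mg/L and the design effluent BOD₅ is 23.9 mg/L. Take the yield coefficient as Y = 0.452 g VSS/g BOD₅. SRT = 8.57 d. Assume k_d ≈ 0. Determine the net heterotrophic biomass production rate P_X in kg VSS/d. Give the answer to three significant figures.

P_X ≈ 827 kg VSS/d

Since k_d ≈ 0, Y_obs = Y = 0.452 g VSS/g BOD₅.
Mass of BOD₅ removed per day: Q(S₀ − S) = 777 × 2356 g/m³ = 1831 kg/d.
Net biomass production P_X = Y_obs × Q·(S₀ − S) = 0.4520 × 1831 = 827.5 kg VSS/d.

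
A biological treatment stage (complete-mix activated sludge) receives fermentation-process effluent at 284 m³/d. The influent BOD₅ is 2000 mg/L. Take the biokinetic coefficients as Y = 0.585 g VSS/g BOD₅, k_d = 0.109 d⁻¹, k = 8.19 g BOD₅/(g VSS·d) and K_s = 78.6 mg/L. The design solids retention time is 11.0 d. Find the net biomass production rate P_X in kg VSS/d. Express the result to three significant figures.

Effluent substrate depends only on kinetics and SRT: S = K_s(1 + k_d θ_c) / [θ_c(Yk − k_d) − 1] = 78.6 × (1 + 0.109 × 11.0) / [11.0 × (0.585 × 8.19 − 0.109) − 1] = 172.8 / 50.50 = 3.422 mg/L.
The observed yield is Y_obs = Y/(1 + k_d·θ_c) = 0.585 / (1 + 0.109 × 11.0) = 0.585 / 2.199 = 0.2660 g VSS per g BOD₅ removed.
Mass of BOD₅ removed per day: Q(S₀ − S) = 284 × 1997 g/m³ = 567.0 kg/d.
Biomass produced: P_X = Y_obs·Q·ΔS = 0.2660 × 567.0 ≈ 150.8 kg VSS/d.

P_X ≈ 151 kg VSS/d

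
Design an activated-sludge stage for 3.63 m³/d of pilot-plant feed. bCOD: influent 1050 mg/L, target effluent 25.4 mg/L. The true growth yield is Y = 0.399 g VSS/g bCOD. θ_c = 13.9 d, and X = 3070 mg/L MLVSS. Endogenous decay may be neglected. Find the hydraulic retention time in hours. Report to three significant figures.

V·X = Y·Q·ΔS·θ_c gives V = 0.399 × 3.63 × (1050 − 25.4) × 13.9 / 3070 = 6.719 m³.
Hydraulic retention time τ = V/Q = 6.719 / 3.63 = 1.851 d = 44.42 h.

τ ≈ 44.4 h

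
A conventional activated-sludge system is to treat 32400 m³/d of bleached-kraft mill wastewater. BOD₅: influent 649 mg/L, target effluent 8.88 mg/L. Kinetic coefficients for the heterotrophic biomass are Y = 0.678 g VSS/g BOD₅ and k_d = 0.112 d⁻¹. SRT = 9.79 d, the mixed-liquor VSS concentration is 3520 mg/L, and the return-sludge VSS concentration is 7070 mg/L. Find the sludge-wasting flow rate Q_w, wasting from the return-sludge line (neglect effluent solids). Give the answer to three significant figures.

Steady-state biomass mass balance: V·X·(1 + k_d·θ_c) = Y·Q·(S₀ − S)·θ_c, so V = 0.678 × 32400 × (649 − 8.88) × 9.79 / [3520 × (1 + 0.112 × 9.79)] = 1.38×10^8 / 7380 = 18655 m³.
Wasting from the return line (neglecting effluent solids): Q_w = V·X / (θ_c·X_r) = 18655 × 3520 / (9.79 × 7070) = 948.7 m³/d.

Q_w ≈ 949 m³/d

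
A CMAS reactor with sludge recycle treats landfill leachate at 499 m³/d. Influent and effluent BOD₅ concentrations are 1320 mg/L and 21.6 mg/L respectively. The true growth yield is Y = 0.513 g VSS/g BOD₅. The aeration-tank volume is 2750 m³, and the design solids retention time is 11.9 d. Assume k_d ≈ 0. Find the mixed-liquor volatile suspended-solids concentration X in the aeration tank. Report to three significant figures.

X ≈ 1440 mg/L

From V·X = Y·Q·(S₀ − S)·θ_c (decay neglected): X = 0.513 × 499 × (1320 − 21.6) × 11.9 / 2750 = 1438 mg/L.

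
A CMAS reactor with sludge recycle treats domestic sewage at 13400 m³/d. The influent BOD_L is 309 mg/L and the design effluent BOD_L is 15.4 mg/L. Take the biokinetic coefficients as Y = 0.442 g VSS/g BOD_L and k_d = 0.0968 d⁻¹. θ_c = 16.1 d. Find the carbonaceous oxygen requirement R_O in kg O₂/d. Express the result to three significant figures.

Correct the yield for decay: Y_obs = Y/(1 + k_d θ_c) = 0.442 / (1 + 0.0968 × 16.1) = 0.442 / 2.558 = 0.1728.
Q·(S₀ − S) = 13400 × (309 − 15.4) × 10⁻³ = 3934 kg/d removed.
Net sludge production P_X = 0.1728 × 3934 = 679.7 kg VSS/d.
Carbonaceous O₂ demand = substrate oxidised − cell-mass equivalent = 3934 − 1.42 × 679.7 = 2969 kg O₂/d.

R_O ≈ 2970 kg O₂/d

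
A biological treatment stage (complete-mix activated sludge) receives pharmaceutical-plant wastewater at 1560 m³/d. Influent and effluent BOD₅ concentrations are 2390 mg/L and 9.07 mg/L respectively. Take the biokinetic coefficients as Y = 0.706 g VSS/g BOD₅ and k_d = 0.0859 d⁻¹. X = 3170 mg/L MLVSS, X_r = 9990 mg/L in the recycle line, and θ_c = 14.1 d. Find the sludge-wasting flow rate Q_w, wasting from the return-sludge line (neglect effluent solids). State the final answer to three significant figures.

From the SRT design equation V = Y Q (S₀−S) θ_c / [X (1 + k_d θ_c)] = 0.706 × 1560 × (2390 − 9.07) × 14.1 / [3170 × (1 + 0.0859 × 14.1)] = 3.7×10^7 / 7009 = 5275 m³.
Wasting from the return line (neglecting effluent solids): Q_w = V·X / (θ_c·X_r) = 5275 × 3170 / (14.1 × 9990) = 118.7 m³/d.

Q_w ≈ 119 m³/d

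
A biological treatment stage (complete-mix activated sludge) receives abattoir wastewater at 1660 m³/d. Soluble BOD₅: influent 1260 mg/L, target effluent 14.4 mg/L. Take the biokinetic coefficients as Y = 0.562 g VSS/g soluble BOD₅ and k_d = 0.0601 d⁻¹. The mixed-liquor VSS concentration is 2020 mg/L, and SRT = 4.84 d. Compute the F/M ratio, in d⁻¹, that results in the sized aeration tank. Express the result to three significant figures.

Steady-state biomass mass balance: V·X·(1 + k_d·θ_c) = Y·Q·(S₀ − S)·θ_c, so V = 0.562 × 1660 × (1260 − 14.4) × 4.84 / [2020 × (1 + 0.0601 × 4.84)] = 5.62×10^6 / 2608 = 2157 m³.
F/M = applied load / biomass = Q·S₀/(V·X) = 1660 × 1260 / (2157 × 2020) = 0.4801 d⁻¹.

F/M ≈ 0.480 d⁻¹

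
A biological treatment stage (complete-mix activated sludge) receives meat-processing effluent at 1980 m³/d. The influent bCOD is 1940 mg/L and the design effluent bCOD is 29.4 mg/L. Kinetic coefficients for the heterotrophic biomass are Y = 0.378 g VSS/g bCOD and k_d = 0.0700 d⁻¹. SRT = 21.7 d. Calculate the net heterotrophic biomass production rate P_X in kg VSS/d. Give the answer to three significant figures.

Y_obs = Y / (1 + k_d θ_c) = 0.378 / (1 + 0.0700 × 21.7) = 0.378 / 2.519 = 0.1501.
Substrate removed = Q·(S₀ − S) = 1980 m³/d × (1940 − 29.4) g/m³ = 3.78×10^6 g/d = 3783 kg/d.
So the net sludge growth is P_X = 0.1501 × 3783 = 567.7 kg VSS/d.

P_X ≈ 568 kg VSS/d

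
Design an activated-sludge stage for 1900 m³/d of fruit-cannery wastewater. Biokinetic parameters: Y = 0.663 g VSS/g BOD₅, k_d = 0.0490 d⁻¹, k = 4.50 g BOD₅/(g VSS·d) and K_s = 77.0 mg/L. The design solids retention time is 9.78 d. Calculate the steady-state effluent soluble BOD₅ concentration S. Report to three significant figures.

S ≈ 4.11 mg/L

For a completely mixed reactor with recycle the Lawrence–McCarty relation gives S = K_s·(1 + k_d·θ_c) / [θ_c·(Y·k − k_d) − 1] = 77.0 × (1 + 0.0490 × 9.78) / [9.78 × (0.663 × 4.50 − 0.0490) − 1] = 113.9 / 27.70 = 4.112 mg/L.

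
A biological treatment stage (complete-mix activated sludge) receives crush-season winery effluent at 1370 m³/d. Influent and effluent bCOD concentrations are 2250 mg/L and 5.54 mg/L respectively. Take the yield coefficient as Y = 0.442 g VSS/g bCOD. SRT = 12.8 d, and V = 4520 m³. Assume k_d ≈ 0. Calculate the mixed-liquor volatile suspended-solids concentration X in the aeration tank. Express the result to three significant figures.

Without decay, X = Y Q (S₀−S) θ_c / V = 0.442 × 1370 × (2250 − 5.54) × 12.8 / 4520 = 3849 mg/L.

X ≈ 3850 mg/L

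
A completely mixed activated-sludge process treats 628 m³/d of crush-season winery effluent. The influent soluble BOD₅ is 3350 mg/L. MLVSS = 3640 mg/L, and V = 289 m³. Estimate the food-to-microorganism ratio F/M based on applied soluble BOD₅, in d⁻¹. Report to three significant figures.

F/M ≈ 2.00 d⁻¹

Food-to-microorganism ratio F/M = Q S₀ / (V X) = 628 × 3350 / (289.0 × 3640) = 2.000 d⁻¹.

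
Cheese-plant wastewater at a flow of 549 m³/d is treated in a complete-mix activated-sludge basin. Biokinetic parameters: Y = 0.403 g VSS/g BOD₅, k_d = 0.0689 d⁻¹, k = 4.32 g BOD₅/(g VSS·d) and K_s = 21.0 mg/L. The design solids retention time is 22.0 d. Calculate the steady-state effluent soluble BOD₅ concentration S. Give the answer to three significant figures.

Effluent substrate depends only on kinetics and SRT: S = K_s(1 + k_d θ_c) / [θ_c(Yk − k_d) − 1] = 21.0 × (1 + 0.0689 × 22.0) / [22.0 × (0.403 × 4.32 − 0.0689) − 1] = 52.83 / 35.79 = 1.476 mg/L.

S ≈ 1.48 mg/L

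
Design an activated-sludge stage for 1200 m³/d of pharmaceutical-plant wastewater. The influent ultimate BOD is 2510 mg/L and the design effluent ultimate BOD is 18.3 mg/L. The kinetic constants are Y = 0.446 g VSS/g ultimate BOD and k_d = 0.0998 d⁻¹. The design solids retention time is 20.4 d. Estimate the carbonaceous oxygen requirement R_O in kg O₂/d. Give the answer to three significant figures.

Y_obs = Y / (1 + k_d θ_c) = 0.446 / (1 + 0.0998 × 20.4) = 0.446 / 3.036 = 0.1469.
Q·(S₀ − S) = 1200 × (2510 − 18.3) × 10⁻³ = 2990 kg/d removed.
Net sludge production P_X = 0.1469 × 2990 = 439.3 kg VSS/d.
R_O = Q·(S₀ − S) − 1.42·P_X = 2990 − 1.42 × 439.3 = 2366 kg O₂/d.

R_O ≈ 2370 kg O₂/d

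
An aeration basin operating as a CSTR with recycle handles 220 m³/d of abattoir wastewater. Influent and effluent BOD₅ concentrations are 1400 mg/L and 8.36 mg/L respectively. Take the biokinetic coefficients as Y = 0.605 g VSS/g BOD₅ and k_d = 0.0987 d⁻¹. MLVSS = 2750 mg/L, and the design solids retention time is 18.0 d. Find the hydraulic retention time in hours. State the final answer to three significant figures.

Rearranging the biomass balance for a CMAS with decay, V = Y·Q·ΔS·θ_c / [X·(1+k_d θ_c)] = 0.605 × 220 × (1400 − 8.36) × 18.0 / [2750 × (1 + 0.0987 × 18.0)] = 3.33×10^6 / 7636 = 436.6 m³.
Hydraulic retention time τ = V/Q = 436.6 / 220 = 1.985 d = 47.63 h.

τ ≈ 47.6 h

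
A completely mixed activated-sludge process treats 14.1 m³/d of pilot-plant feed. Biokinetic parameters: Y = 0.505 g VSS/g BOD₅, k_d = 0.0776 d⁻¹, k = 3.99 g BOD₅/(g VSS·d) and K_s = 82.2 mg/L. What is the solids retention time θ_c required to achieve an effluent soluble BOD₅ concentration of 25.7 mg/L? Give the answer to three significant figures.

θ_c ≈ 2.49 d

From 1/θ_c = Y·k·S/(K_s + S) − k_d: Y·k·S/(K_s+S) = 0.505 × 3.99 × 25.7 / (82.2 + 25.7) = 0.4799 d⁻¹.
Then 1/θ_c = μ − k_d = 0.4799 − 0.0776 = 0.4023 d⁻¹, giving θ_c = 2.486 d.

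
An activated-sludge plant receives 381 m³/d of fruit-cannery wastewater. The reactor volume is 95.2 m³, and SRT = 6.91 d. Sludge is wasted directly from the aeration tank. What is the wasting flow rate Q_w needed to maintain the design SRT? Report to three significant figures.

Wasting from the aeration tank: Q_w = V / θ_c = 95.20 / 6.91 = 13.78 m³/d.

Q_w ≈ 13.8 m³/d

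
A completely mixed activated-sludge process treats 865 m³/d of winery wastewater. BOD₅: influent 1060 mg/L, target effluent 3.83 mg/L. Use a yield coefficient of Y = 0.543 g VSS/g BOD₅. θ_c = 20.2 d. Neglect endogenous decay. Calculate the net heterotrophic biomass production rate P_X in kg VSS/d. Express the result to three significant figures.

No decay correction is needed, so Y_obs = Y = 0.543.
ΔS = 1060 − 3.83 = 1056 mg/L, so the substrate removal rate is 865 × 1056/1000 = 913.6 kg BOD₅/d.
P_X = Y_obs · Q(S₀ − S) = 0.5430 × 913.6 = 496.1 kg VSS/d.

P_X ≈ 496 kg VSS/d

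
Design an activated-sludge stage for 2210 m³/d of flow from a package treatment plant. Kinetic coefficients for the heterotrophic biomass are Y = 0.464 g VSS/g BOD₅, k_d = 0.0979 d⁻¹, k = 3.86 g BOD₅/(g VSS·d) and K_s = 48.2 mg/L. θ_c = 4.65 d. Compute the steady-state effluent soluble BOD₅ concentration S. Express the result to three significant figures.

S ≈ 10.2 mg/L

For a completely mixed reactor with recycle the Lawrence–McCarty relation gives S = K_s·(1 + k_d·θ_c) / [θ_c·(Y·k − k_d) − 1] = 48.2 × (1 + 0.0979 × 4.65) / [4.65 × (0.464 × 3.86 − 0.0979) − 1] = 70.14 / 6.873 = 10.21 mg/L.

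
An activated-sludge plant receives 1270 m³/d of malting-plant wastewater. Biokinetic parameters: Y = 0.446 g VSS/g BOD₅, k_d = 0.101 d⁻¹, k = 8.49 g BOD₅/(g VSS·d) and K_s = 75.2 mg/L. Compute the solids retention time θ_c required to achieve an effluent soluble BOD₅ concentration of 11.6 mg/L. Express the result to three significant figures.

From 1/θ_c = Y·k·S/(K_s + S) − k_d: Y·k·S/(K_s+S) = 0.446 × 8.49 × 11.6 / (75.2 + 11.6) = 0.5060 d⁻¹.
1/θ_c = 0.5060 − 0.101 = 0.4050 d⁻¹, so θ_c = 2.469 d.

θ_c ≈ 2.47 d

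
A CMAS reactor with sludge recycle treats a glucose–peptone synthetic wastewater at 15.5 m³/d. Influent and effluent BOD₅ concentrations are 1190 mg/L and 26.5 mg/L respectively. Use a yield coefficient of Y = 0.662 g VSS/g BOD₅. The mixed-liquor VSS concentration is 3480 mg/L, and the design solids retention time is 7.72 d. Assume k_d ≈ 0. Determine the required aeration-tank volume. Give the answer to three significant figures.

With k_d = 0 the design equation reduces to V = Y Q (S₀−S) θ_c / X = 0.662 × 15.5 × (1190 − 26.5) × 7.72 / 3480 = 26.48 m³.

V ≈ 26.5 m³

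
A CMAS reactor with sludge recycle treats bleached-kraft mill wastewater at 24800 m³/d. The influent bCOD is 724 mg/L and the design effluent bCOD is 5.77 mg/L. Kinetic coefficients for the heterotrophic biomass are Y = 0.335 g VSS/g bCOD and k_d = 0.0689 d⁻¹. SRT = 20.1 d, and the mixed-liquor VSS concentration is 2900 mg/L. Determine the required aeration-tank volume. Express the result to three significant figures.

From the SRT design equation V = Y Q (S₀−S) θ_c / [X (1 + k_d θ_c)] = 0.335 × 24800 × (724 − 5.77) × 20.1 / [2900 × (1 + 0.0689 × 20.1)] = 1.2×10^8 / 6916 = 17342 m³.

V ≈ 17300 m³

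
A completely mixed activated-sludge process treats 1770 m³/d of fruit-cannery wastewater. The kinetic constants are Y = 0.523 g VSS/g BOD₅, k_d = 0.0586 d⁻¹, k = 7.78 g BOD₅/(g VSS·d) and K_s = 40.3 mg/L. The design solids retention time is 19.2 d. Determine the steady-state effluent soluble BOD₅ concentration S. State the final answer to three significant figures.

S ≈ 1.13 mg/L

From the Monod/SRT balance for a CMAS, S = K_s·(1+k_d θ_c)/[θ_c·(Y k − k_d) − 1] = 40.3 × (1 + 0.0586 × 19.2) / [19.2 × (0.523 × 7.78 − 0.0586) − 1] = 85.64 / 76.00 = 1.127 mg/L.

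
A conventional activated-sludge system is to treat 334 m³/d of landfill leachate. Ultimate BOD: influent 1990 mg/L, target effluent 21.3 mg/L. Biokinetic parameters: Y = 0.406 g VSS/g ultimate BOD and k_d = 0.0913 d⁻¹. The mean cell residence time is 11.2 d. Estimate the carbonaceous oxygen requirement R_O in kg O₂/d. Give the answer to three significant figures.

The observed yield is Y_obs = Y/(1 + k_d·θ_c) = 0.406 / (1 + 0.0913 × 11.2) = 0.406 / 2.023 = 0.2007 g VSS per g ultimate BOD removed.
Q·(S₀ − S) = 334 × (1990 − 21.3) × 10⁻³ = 657.5 kg/d removed.
Biomass synthesised: P_X = Y_obs × 657.5 = 132.0 kg VSS/d.
R_O = Q·ΔS − 1.42 P_X = 657.5 − 187.4 = 470.1 kg O₂/d.

R_O ≈ 470 kg O₂/d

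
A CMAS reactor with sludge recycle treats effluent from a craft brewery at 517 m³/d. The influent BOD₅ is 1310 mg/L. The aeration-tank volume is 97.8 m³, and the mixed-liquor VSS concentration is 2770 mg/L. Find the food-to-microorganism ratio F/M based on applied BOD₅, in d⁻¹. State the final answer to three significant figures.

Food-to-microorganism ratio F/M = Q S₀ / (V X) = 517 × 1310 / (97.80 × 2770) = 2.500 d⁻¹.

F/M ≈ 2.50 d⁻¹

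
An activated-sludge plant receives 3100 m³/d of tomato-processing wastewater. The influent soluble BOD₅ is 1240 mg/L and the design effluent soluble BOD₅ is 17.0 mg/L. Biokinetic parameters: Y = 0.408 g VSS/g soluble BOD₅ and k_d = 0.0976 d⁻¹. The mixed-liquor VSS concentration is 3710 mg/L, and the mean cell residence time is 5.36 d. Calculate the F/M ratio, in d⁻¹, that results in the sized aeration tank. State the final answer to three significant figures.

F/M ≈ 0.706 d⁻¹

From the SRT design equation V = Y Q (S₀−S) θ_c / [X (1 + k_d θ_c)] = 0.408 × 3100 × (1240 − 17.0) × 5.36 / [3710 × (1 + 0.0976 × 5.36)] = 8.29×10^6 / 5651 = 1467 m³.
F/M = applied load / biomass = Q·S₀/(V·X) = 3100 × 1240 / (1467 × 3710) = 0.7062 d⁻¹.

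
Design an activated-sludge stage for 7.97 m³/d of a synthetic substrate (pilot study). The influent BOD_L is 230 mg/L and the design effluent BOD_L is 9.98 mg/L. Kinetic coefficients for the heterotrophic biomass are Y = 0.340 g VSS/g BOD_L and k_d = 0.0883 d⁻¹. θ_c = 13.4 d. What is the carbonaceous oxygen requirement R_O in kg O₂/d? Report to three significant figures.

Y_obs = Y / (1 + k_d θ_c) = 0.340 / (1 + 0.0883 × 13.4) = 0.340 / 2.183 = 0.1557.
ΔS = 230 − 9.98 = 220.0 mg/L, so the substrate removal rate is 7.97 × 220.0/1000 = 1.754 kg BOD_L/d.
P_X = Y_obs·Q·(S₀ − S) = 0.1557 × 1.754 = 0.2731 kg VSS/d.
R_O = Q·ΔS − 1.42 P_X = 1.754 − 0.3878 = 1.366 kg O₂/d.

R_O ≈ 1.37 kg O₂/d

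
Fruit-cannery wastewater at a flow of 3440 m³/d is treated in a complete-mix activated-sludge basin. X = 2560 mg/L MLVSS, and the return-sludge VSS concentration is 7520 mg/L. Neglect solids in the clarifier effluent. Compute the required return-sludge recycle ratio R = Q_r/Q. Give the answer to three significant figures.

Solids balance on the clarifier gives (1+R)X = R·X_r, so R = X/(X_r − X) = 2560 / (7520 − 2560) = 0.5161.

R ≈ 0.516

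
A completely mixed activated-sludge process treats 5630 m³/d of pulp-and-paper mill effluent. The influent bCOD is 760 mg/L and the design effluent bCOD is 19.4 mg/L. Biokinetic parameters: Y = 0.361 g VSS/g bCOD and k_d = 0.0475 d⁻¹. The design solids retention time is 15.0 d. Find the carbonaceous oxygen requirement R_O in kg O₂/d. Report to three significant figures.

R_O ≈ 2920 kg O₂/d

Y_obs = Y / (1 + k_d θ_c) = 0.361 / (1 + 0.0475 × 15.0) = 0.361 / 1.712 = 0.2108.
Substrate removed = Q·(S₀ − S) = 5630 m³/d × (760 − 19.4) g/m³ = 4.17×10^6 g/d = 4170 kg/d.
Net sludge production P_X = 0.2108 × 4170 = 879.0 kg VSS/d.
R_O = Q·(S₀ − S) − 1.42·P_X = 4170 − 1.42 × 879.0 = 2921 kg O₂/d.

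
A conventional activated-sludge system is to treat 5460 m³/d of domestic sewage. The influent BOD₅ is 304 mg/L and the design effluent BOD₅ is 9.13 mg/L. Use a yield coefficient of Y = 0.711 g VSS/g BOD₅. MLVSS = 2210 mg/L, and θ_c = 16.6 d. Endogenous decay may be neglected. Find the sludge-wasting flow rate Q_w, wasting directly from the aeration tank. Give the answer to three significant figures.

Biomass mass balance (decay neglected): V·X = Y·Q·(S₀ − S)·θ_c, so V = 0.711 × 5460 × (304 − 9.13) × 16.6 / 2210 = 8598 m³.
With mixed-liquor wasting, θ_c = V/Q_w, so Q_w = V/θ_c = 8598/16.6 = 518.0 m³/d.

Q_w ≈ 518 m³/d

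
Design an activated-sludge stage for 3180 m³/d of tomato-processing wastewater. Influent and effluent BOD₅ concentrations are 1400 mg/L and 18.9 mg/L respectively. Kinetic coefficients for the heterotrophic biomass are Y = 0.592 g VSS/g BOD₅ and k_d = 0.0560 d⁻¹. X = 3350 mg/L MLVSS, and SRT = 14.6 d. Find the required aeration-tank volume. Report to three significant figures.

Steady-state biomass mass balance: V·X·(1 + k_d·θ_c) = Y·Q·(S₀ − S)·θ_c, so V = 0.592 × 3180 × (1400 − 18.9) × 14.6 / [3350 × (1 + 0.0560 × 14.6)] = 3.8×10^7 / 6089 = 6234 m³.

V ≈ 6230 m³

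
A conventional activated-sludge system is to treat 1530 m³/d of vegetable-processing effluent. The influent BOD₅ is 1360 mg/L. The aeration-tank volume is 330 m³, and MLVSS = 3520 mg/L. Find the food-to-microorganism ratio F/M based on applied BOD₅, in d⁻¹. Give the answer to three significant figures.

F/M = Q·S₀ / (V·X) = 1530 × 1360 / (330.0 × 3520) = 1.791 g BOD₅·(g VSS·d)⁻¹.

F/M ≈ 1.79 d⁻¹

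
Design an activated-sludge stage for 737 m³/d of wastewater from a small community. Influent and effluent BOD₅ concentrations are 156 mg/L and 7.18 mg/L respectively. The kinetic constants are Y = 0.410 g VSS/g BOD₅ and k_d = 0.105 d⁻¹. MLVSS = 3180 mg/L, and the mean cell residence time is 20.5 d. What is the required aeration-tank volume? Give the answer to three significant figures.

Rearranging the biomass balance for a CMAS with decay, V = Y·Q·ΔS·θ_c / [X·(1+k_d θ_c)] = 0.410 × 737 × (156 − 7.18) × 20.5 / [3180 × (1 + 0.105 × 20.5)] = 9.22×10^5 / 10025 = 91.96 m³.

V ≈ 92.0 m³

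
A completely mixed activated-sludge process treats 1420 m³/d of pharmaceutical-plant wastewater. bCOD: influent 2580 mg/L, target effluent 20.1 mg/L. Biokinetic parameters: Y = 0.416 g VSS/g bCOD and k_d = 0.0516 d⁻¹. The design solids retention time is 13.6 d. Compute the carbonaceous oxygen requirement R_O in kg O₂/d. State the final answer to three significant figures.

R_O ≈ 2370 kg O₂/d

The observed yield is Y_obs = Y/(1 + k_d·θ_c) = 0.416 / (1 + 0.0516 × 13.6) = 0.416 / 1.702 = 0.2445 g VSS per g bCOD removed.
ΔS = 2580 − 20.1 = 2560 mg/L, so the substrate removal rate is 1420 × 2560/1000 = 3635 kg bCOD/d.
P_X = Y_obs·Q·(S₀ − S) = 0.2445 × 3635 = 888.6 kg VSS/d.
Carbonaceous O₂ demand = substrate oxidised − cell-mass equivalent = 3635 − 1.42 × 888.6 = 2373 kg O₂/d.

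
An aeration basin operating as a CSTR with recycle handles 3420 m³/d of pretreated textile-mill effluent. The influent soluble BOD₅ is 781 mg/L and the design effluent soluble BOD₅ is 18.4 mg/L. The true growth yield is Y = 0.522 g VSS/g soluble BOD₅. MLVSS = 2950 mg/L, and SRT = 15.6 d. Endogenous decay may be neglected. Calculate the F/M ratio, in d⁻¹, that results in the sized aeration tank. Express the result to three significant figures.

With k_d = 0 the design equation reduces to V = Y Q (S₀−S) θ_c / X = 0.522 × 3420 × (781 − 18.4) × 15.6 / 2950 = 7199 m³.
F/M = Q·S₀ / (V·X) = 3420 × 781 / (7199 × 2950) = 0.1258 g soluble BOD₅·(g VSS·d)⁻¹.

F/M ≈ 0.126 d⁻¹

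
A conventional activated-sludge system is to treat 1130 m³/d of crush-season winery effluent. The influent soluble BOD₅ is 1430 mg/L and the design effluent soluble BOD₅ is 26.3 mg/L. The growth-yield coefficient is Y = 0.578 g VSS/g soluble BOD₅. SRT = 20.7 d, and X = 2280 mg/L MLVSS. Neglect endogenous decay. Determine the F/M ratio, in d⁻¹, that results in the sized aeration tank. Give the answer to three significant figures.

With k_d = 0 the design equation reduces to V = Y Q (S₀−S) θ_c / X = 0.578 × 1130 × (1430 − 26.3) × 20.7 / 2280 = 8324 m³.
Food-to-microorganism ratio F/M = Q S₀ / (V X) = 1130 × 1430 / (8324 × 2280) = 0.08515 d⁻¹.

F/M ≈ 0.0851 d⁻¹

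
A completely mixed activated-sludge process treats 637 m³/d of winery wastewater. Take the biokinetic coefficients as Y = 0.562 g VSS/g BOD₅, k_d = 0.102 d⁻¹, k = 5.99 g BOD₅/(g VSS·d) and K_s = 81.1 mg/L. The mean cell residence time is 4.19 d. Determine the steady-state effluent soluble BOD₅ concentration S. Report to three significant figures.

S ≈ 9.13 mg/L

For a completely mixed reactor with recycle the Lawrence–McCarty relation gives S = K_s·(1 + k_d·θ_c) / [θ_c·(Y·k − k_d) − 1] = 81.1 × (1 + 0.102 × 4.19) / [4.19 × (0.562 × 5.99 − 0.102) − 1] = 115.8 / 12.68 = 9.131 mg/L.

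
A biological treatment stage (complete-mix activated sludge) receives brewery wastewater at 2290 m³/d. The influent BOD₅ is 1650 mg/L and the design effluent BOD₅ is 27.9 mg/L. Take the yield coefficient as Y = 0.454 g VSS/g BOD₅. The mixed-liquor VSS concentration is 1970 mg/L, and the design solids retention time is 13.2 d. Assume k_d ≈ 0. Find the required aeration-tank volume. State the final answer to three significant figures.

V·X = Y·Q·ΔS·θ_c gives V = 0.454 × 2290 × (1650 − 27.9) × 13.2 / 1970 = 11300 m³.

V ≈ 11300 m³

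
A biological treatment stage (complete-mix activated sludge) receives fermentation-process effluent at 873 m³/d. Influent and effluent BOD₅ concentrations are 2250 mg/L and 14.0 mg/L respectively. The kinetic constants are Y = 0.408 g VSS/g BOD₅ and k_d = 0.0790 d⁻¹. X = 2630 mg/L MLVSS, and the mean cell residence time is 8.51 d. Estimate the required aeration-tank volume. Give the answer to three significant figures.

V ≈ 1540 m³

Rearranging the biomass balance for a CMAS with decay, V = Y·Q·ΔS·θ_c / [X·(1+k_d θ_c)] = 0.408 × 873 × (2250 − 14.0) × 8.51 / [2630 × (1 + 0.0790 × 8.51)] = 6.78×10^6 / 4398 = 1541 m³.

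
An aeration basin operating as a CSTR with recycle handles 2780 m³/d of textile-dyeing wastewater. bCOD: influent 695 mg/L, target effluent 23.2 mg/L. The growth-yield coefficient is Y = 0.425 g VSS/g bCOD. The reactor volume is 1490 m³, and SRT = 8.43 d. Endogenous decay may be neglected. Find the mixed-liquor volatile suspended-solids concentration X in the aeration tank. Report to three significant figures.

X ≈ 4490 mg/L

From V·X = Y·Q·(S₀ − S)·θ_c (decay neglected): X = 0.425 × 2780 × (695 − 23.2) × 8.43 / 1490 = 4491 mg/L.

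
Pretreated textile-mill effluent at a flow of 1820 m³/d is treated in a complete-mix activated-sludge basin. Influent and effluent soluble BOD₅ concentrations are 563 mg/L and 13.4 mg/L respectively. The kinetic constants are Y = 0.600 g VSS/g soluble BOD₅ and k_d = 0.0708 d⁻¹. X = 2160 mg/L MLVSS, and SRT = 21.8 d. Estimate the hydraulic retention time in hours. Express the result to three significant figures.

τ ≈ 31.4 h

Steady-state biomass mass balance: V·X·(1 + k_d·θ_c) = Y·Q·(S₀ − S)·θ_c, so V = 0.600 × 1820 × (563 − 13.4) × 21.8 / [2160 × (1 + 0.0708 × 21.8)] = 1.31×10^7 / 5494 = 2382 m³.
HRT = V/Q = 2382 m³ / 1820 m³·d⁻¹ = 1.309 d × 24 = 31.40 h.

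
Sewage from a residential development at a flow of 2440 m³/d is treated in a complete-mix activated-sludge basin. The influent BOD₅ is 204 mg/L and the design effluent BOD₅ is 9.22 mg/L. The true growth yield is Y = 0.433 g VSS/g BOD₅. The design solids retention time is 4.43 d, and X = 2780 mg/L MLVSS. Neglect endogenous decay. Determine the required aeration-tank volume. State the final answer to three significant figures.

V ≈ 328 m³

V·X = Y·Q·ΔS·θ_c gives V = 0.433 × 2440 × (204 − 9.22) × 4.43 / 2780 = 327.9 m³.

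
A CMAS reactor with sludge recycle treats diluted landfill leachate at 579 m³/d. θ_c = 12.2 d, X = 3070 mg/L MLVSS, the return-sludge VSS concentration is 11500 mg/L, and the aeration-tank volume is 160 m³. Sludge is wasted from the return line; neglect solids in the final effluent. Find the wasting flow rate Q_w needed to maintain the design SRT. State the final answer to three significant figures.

θ_c = V·X/(Q_w·X_r) when wasting from the recycle, so Q_w = V·X/(θ_c·X_r) = 160.0 × 3070 / (12.2 × 11500) = 3.501 m³/d.

Q_w ≈ 3.50 m³/d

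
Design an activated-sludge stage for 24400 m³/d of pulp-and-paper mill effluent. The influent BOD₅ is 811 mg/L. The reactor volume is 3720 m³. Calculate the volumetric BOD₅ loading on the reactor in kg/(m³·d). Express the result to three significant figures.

Volumetric loading L_v = Q·S₀ / V = 24400 × 811 g/m³ / 3720 m³ = 5319 g/(m³·d) = 5.319 kg BOD₅/(m³·d).

L_v ≈ 5.32 kg BOD₅/(m³·d)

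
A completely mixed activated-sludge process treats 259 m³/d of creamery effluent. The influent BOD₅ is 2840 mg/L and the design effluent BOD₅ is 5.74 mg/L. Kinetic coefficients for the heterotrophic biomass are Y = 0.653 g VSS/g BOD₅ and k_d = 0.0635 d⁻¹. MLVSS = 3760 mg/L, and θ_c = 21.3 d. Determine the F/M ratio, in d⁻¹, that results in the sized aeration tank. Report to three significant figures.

F/M ≈ 0.169 d⁻¹

From the SRT design equation V = Y Q (S₀−S) θ_c / [X (1 + k_d θ_c)] = 0.653 × 259 × (2840 − 5.74) × 21.3 / [3760 × (1 + 0.0635 × 21.3)] = 1.02×10^7 / 8846 = 1154 m³.
F/M = Q·S₀ / (V·X) = 259 × 2840 / (1154 × 3760) = 0.1695 g BOD₅·(g VSS·d)⁻¹.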